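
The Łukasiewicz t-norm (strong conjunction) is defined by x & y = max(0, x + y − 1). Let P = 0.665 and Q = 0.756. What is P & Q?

0.421

P & Q = max(0, 0.665 + 0.756 − 1) = max(0, 0.421) = 0.421
For comparison, the Gödel (minimum) t-norm min(x, y) would give 0.665.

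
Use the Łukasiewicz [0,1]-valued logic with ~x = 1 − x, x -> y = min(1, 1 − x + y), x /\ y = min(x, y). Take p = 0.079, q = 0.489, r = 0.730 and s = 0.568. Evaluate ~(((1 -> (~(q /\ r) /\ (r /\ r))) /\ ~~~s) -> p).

q /\ r = min(0.489, 0.730) = 0.489
~(q /\ r) = 1 − 0.489 = 0.511
r /\ r = min(0.730, 0.730) = 0.730
~(q /\ r) /\ (r /\ r) = min(0.511, 0.730) = 0.511
1 -> (~(q /\ r) /\ (r /\ r)) = min(1, 1 − 1.000 + 0.511) = min(1, 0.511) = 0.511
~s = 1 − 0.568 = 0.432
~~s = 1 − 0.432 = 0.568
~~~s = 1 − 0.568 = 0.432
(1 -> (~(q /\ r) /\ (r /\ r))) /\ ~~~s = min(0.511, 0.432) = 0.432
((1 -> (~(q /\ r) /\ (r /\ r))) /\ ~~~s) -> p = min(1, 1 − 0.432 + 0.079) = min(1, 0.647) = 0.647
~(((1 -> (~(q /\ r) /\ (r /\ r))) /\ ~~~s) -> p) = 1 − 0.647 = 0.353

0.353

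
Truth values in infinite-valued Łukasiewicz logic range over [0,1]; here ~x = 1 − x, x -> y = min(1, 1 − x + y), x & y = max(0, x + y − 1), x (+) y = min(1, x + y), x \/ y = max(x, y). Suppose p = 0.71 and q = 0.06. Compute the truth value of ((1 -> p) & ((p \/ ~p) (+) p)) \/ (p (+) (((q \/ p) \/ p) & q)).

0.71

1 -> p = min(1, 1 − 1.00 + 0.71) = min(1, 0.71) = 0.71
~p = 1 − 0.71 = 0.29
p \/ ~p = max(0.71, 0.29) = 0.71
(p \/ ~p) (+) p = min(1, 0.71 + 0.71) = min(1, 1.42) = 1.00
(1 -> p) & ((p \/ ~p) (+) p) = max(0, 0.71 + 1.00 − 1) = max(0, 0.71) = 0.71
q \/ p = max(0.06, 0.71) = 0.71
(q \/ p) \/ p = max(0.71, 0.71) = 0.71
((q \/ p) \/ p) & q = max(0, 0.71 + 0.06 − 1) = max(0, -0.23) = 0.00
p (+) (((q \/ p) \/ p) & q) = min(1, 0.71 + 0.00) = min(1, 0.71) = 0.71
((1 -> p) & ((p \/ ~p) (+) p)) \/ (p (+) (((q \/ p) \/ p) & q)) = max(0.71, 0.71) = 0.71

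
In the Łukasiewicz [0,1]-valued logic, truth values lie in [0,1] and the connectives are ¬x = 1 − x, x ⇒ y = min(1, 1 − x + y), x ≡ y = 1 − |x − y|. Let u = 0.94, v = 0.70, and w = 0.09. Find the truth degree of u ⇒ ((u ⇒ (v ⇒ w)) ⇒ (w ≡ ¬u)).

v ⇒ w = min(1, 1 − 0.70 + 0.09) = min(1, 0.39) = 0.39
u ⇒ (v ⇒ w) = min(1, 1 − 0.94 + 0.39) = min(1, 0.45) = 0.45
¬u = 1 − 0.94 = 0.06
w ≡ ¬u = 1 − |0.09 − 0.06| = 1 − 0.03 = 0.97
(u ⇒ (v ⇒ w)) ⇒ (w ≡ ¬u) = min(1, 1 − 0.45 + 0.97) = min(1, 1.52) = 1.00
u ⇒ ((u ⇒ (v ⇒ w)) ⇒ (w ≡ ¬u)) = min(1, 1 − 0.94 + 1.00) = min(1, 1.06) = 1.00

1.00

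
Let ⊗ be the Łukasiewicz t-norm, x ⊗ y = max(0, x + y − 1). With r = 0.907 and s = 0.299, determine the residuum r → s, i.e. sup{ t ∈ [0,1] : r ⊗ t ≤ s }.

0.392

The residuum of the Łukasiewicz t-norm gives the supremum: min(1, 1 − 0.907 + 0.299).
1 − 0.907 + 0.299 = 0.392, so t = min(1, 0.392) = 0.392.
Check: 0.907 ⊗ 0.392 = max(0, 0.299) = 0.299 ≤ 0.299.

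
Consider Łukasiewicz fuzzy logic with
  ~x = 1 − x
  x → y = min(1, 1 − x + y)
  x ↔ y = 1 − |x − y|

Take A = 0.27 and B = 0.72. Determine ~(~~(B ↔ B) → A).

0.73

B ↔ B = 1 − |0.72 − 0.72| = 1 − 0.00 = 1.00
~(B ↔ B) = 1 − 1.00 = 0.00
~~(B ↔ B) = 1 − 0.00 = 1.00
~~(B ↔ B) → A = min(1, 1 − 1.00 + 0.27) = min(1, 0.27) = 0.27
~(~~(B ↔ B) → A) = 1 − 0.27 = 0.73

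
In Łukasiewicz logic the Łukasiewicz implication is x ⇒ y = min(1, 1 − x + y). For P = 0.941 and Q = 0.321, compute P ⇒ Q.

0.380

P ⇒ Q = min(1, 1 − 0.941 + 0.321) = min(1, 0.380) = 0.380
For comparison, the Gödel implication (1 if x ≤ y else y) would give 0.321.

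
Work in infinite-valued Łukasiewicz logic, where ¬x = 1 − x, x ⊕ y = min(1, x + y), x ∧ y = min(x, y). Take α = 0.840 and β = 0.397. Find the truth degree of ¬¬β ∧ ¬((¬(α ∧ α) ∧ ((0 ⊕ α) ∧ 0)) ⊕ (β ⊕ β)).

¬β = 1 − 0.397 = 0.603
¬¬β = 1 − 0.603 = 0.397
α ∧ α = min(0.840, 0.840) = 0.840
¬(α ∧ α) = 1 − 0.840 = 0.160
0 ⊕ α = min(1, 0.000 + 0.840) = min(1, 0.840) = 0.840
(0 ⊕ α) ∧ 0 = min(0.840, 0.000) = 0.000
¬(α ∧ α) ∧ ((0 ⊕ α) ∧ 0) = min(0.160, 0.000) = 0.000
β ⊕ β = min(1, 0.397 + 0.397) = min(1, 0.794) = 0.794
(¬(α ∧ α) ∧ ((0 ⊕ α) ∧ 0)) ⊕ (β ⊕ β) = min(1, 0.000 + 0.794) = min(1, 0.794) = 0.794
¬((¬(α ∧ α) ∧ ((0 ⊕ α) ∧ 0)) ⊕ (β ⊕ β)) = 1 − 0.794 = 0.206
¬¬β ∧ ¬((¬(α ∧ α) ∧ ((0 ⊕ α) ∧ 0)) ⊕ (β ⊕ β)) = min(0.397, 0.206) = 0.206

0.206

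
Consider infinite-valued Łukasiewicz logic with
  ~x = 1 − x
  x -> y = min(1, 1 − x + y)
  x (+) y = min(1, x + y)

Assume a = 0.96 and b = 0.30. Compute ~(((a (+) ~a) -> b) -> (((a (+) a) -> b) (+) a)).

~a = 1 − 0.96 = 0.04
a (+) ~a = min(1, 0.96 + 0.04) = min(1, 1.00) = 1.00
(a (+) ~a) -> b = min(1, 1 − 1.00 + 0.30) = min(1, 0.30) = 0.30
a (+) a = min(1, 0.96 + 0.96) = min(1, 1.92) = 1.00
(a (+) a) -> b = min(1, 1 − 1.00 + 0.30) = min(1, 0.30) = 0.30
((a (+) a) -> b) (+) a = min(1, 0.30 + 0.96) = min(1, 1.26) = 1.00
((a (+) ~a) -> b) -> (((a (+) a) -> b) (+) a) = min(1, 1 − 0.30 + 1.00) = min(1, 1.70) = 1.00
~(((a (+) ~a) -> b) -> (((a (+) a) -> b) (+) a)) = 1 − 1.00 = 0.00

0.00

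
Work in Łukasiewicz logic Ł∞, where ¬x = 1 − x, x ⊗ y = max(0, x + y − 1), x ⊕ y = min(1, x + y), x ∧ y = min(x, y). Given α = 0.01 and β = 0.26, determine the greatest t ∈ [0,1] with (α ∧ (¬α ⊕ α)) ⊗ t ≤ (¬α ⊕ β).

¬α = 1 − 0.01 = 0.99
¬α ⊕ α = min(1, 0.99 + 0.01) = min(1, 1.00) = 1.00
α ∧ (¬α ⊕ α) = min(0.01, 1.00) = 0.01
So the left factor is α ∧ (¬α ⊕ α) = 0.01.
¬α ⊕ β = min(1, 0.99 + 0.26) = min(1, 1.25) = 1.00
So the right-hand bound is ¬α ⊕ β = 1.00.
The residuum of the Łukasiewicz t-norm gives the supremum: min(1, 1 − 0.01 + 1.00).
1 − 0.01 + 1.00 = 1.99, so t = min(1, 1.99) = 1.00.
Check: 0.01 ⊗ 1.00 = max(0, 0.01) = 0.01 ≤ 1.00.

1.00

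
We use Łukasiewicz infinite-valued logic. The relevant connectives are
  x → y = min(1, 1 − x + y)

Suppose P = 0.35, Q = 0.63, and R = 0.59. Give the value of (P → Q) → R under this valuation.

0.59

P → Q = min(1, 1 − 0.35 + 0.63) = min(1, 1.28) = 1.00
(P → Q) → R = min(1, 1 − 1.00 + 0.59) = min(1, 0.59) = 0.59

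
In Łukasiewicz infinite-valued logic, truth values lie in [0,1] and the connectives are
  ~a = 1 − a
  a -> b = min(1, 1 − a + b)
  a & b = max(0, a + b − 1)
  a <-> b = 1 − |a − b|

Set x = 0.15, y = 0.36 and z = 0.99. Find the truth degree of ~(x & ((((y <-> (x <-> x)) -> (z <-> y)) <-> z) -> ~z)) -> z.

x <-> x = 1 − |0.15 − 0.15| = 1 − 0.00 = 1.00
y <-> (x <-> x) = 1 − |0.36 − 1.00| = 1 − 0.64 = 0.36
z <-> y = 1 − |0.99 − 0.36| = 1 − 0.63 = 0.37
(y <-> (x <-> x)) -> (z <-> y) = min(1, 1 − 0.36 + 0.37) = min(1, 1.01) = 1.00
((y <-> (x <-> x)) -> (z <-> y)) <-> z = 1 − |1.00 − 0.99| = 1 − 0.01 = 0.99
~z = 1 − 0.99 = 0.01
(((y <-> (x <-> x)) -> (z <-> y)) <-> z) -> ~z = min(1, 1 − 0.99 + 0.01) = min(1, 0.02) = 0.02
x & ((((y <-> (x <-> x)) -> (z <-> y)) <-> z) -> ~z) = max(0, 0.15 + 0.02 − 1) = max(0, -0.83) = 0.00
~(x & ((((y <-> (x <-> x)) -> (z <-> y)) <-> z) -> ~z)) = 1 − 0.00 = 1.00
~(x & ((((y <-> (x <-> x)) -> (z <-> y)) <-> z) -> ~z)) -> z = min(1, 1 − 1.00 + 0.99) = min(1, 0.99) = 0.99

0.99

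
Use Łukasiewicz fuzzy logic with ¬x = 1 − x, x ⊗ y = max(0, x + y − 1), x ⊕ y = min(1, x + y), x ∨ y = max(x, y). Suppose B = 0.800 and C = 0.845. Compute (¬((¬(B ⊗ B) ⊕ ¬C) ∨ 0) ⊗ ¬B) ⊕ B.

0.800

B ⊗ B = max(0, 0.800 + 0.800 − 1) = max(0, 0.600) = 0.600
¬(B ⊗ B) = 1 − 0.600 = 0.400
¬C = 1 − 0.845 = 0.155
¬(B ⊗ B) ⊕ ¬C = min(1, 0.400 + 0.155) = min(1, 0.555) = 0.555
(¬(B ⊗ B) ⊕ ¬C) ∨ 0 = max(0.555, 0.000) = 0.555
¬((¬(B ⊗ B) ⊕ ¬C) ∨ 0) = 1 − 0.555 = 0.445
¬B = 1 − 0.800 = 0.200
¬((¬(B ⊗ B) ⊕ ¬C) ∨ 0) ⊗ ¬B = max(0, 0.445 + 0.200 − 1) = max(0, -0.355) = 0.000
(¬((¬(B ⊗ B) ⊕ ¬C) ∨ 0) ⊗ ¬B) ⊕ B = min(1, 0.000 + 0.800) = min(1, 0.800) = 0.800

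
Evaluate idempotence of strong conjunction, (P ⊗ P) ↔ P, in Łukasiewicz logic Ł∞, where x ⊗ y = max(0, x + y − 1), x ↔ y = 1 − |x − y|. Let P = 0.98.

P ⊗ P = max(0, 0.98 + 0.98 − 1) = max(0, 0.96) = 0.96
(P ⊗ P) ↔ P = 1 − |0.96 − 0.98| = 1 − 0.02 = 0.98
(The value 0.98 < 1 shows this instance is not satisfied; fails in Ł∞ since a ⊗ a = max(0, 2a−1) ≠ a in general.)

0.98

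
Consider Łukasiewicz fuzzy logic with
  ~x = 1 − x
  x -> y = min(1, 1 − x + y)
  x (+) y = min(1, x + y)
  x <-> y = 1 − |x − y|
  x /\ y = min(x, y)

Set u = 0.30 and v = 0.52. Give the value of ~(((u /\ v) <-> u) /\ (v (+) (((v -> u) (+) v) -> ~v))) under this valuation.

0.00

u /\ v = min(0.30, 0.52) = 0.30
(u /\ v) <-> u = 1 − |0.30 − 0.30| = 1 − 0.00 = 1.00
v -> u = min(1, 1 − 0.52 + 0.30) = min(1, 0.78) = 0.78
(v -> u) (+) v = min(1, 0.78 + 0.52) = min(1, 1.30) = 1.00
~v = 1 − 0.52 = 0.48
((v -> u) (+) v) -> ~v = min(1, 1 − 1.00 + 0.48) = min(1, 0.48) = 0.48
v (+) (((v -> u) (+) v) -> ~v) = min(1, 0.52 + 0.48) = min(1, 1.00) = 1.00
((u /\ v) <-> u) /\ (v (+) (((v -> u) (+) v) -> ~v)) = min(1.00, 1.00) = 1.00
~(((u /\ v) <-> u) /\ (v (+) (((v -> u) (+) v) -> ~v))) = 1 − 1.00 = 0.00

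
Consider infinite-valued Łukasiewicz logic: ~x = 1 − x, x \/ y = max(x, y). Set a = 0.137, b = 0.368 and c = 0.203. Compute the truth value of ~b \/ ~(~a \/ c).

0.632

~b = 1 − 0.368 = 0.632
~a = 1 − 0.137 = 0.863
~a \/ c = max(0.863, 0.203) = 0.863
~(~a \/ c) = 1 − 0.863 = 0.137
~b \/ ~(~a \/ c) = max(0.632, 0.137) = 0.632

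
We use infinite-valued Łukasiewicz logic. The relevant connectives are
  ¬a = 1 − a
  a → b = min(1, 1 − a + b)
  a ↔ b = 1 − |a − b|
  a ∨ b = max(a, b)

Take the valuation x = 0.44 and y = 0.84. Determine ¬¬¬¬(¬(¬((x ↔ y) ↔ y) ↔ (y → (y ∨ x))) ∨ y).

0.84

x ↔ y = 1 − |0.44 − 0.84| = 1 − 0.40 = 0.60
(x ↔ y) ↔ y = 1 − |0.60 − 0.84| = 1 − 0.24 = 0.76
¬((x ↔ y) ↔ y) = 1 − 0.76 = 0.24
y ∨ x = max(0.84, 0.44) = 0.84
y → (y ∨ x) = min(1, 1 − 0.84 + 0.84) = min(1, 1.00) = 1.00
¬((x ↔ y) ↔ y) ↔ (y → (y ∨ x)) = 1 − |0.24 − 1.00| = 1 − 0.76 = 0.24
¬(¬((x ↔ y) ↔ y) ↔ (y → (y ∨ x))) = 1 − 0.24 = 0.76
¬(¬((x ↔ y) ↔ y) ↔ (y → (y ∨ x))) ∨ y = max(0.76, 0.84) = 0.84
¬(¬(¬((x ↔ y) ↔ y) ↔ (y → (y ∨ x))) ∨ y) = 1 − 0.84 = 0.16
¬¬(¬(¬((x ↔ y) ↔ y) ↔ (y → (y ∨ x))) ∨ y) = 1 − 0.16 = 0.84
¬¬¬(¬(¬((x ↔ y) ↔ y) ↔ (y → (y ∨ x))) ∨ y) = 1 − 0.84 = 0.16
¬¬¬¬(¬(¬((x ↔ y) ↔ y) ↔ (y → (y ∨ x))) ∨ y) = 1 − 0.16 = 0.84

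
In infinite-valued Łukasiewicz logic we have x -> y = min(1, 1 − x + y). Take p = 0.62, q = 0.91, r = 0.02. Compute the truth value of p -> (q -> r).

q -> r = min(1, 1 − 0.91 + 0.02) = min(1, 0.11) = 0.11
p -> (q -> r) = min(1, 1 − 0.62 + 0.11) = min(1, 0.49) = 0.49

0.49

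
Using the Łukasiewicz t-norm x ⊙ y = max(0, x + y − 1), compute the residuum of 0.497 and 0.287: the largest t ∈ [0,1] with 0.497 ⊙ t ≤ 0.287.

0.790

The residuum of the Łukasiewicz t-norm gives the supremum: min(1, 1 − 0.497 + 0.287).
1 − 0.497 + 0.287 = 0.790, so t = min(1, 0.790) = 0.790.
Check: 0.497 ⊙ 0.790 = max(0, 0.287) = 0.287 ≤ 0.287.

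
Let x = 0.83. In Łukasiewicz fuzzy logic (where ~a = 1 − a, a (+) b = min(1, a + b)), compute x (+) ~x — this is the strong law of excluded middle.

~x = 1 − 0.83 = 0.17
x (+) ~x = min(1, 0.83 + 0.17) = min(1, 1.00) = 1.00
(As expected: always 1 in Ł∞ since a ⊕ (1−a) = 1.)

1.00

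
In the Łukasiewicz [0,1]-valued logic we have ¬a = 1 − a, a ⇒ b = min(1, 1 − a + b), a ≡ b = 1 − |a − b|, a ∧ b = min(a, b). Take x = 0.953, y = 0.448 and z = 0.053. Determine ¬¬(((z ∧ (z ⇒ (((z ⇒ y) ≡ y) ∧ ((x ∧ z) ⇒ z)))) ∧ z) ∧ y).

z ⇒ y = min(1, 1 − 0.053 + 0.448) = min(1, 1.395) = 1.000
(z ⇒ y) ≡ y = 1 − |1.000 − 0.448| = 1 − 0.552 = 0.448
x ∧ z = min(0.953, 0.053) = 0.053
(x ∧ z) ⇒ z = min(1, 1 − 0.053 + 0.053) = min(1, 1.000) = 1.000
((z ⇒ y) ≡ y) ∧ ((x ∧ z) ⇒ z) = min(0.448, 1.000) = 0.448
z ⇒ (((z ⇒ y) ≡ y) ∧ ((x ∧ z) ⇒ z)) = min(1, 1 − 0.053 + 0.448) = min(1, 1.395) = 1.000
z ∧ (z ⇒ (((z ⇒ y) ≡ y) ∧ ((x ∧ z) ⇒ z))) = min(0.053, 1.000) = 0.053
(z ∧ (z ⇒ (((z ⇒ y) ≡ y) ∧ ((x ∧ z) ⇒ z)))) ∧ z = min(0.053, 0.053) = 0.053
((z ∧ (z ⇒ (((z ⇒ y) ≡ y) ∧ ((x ∧ z) ⇒ z)))) ∧ z) ∧ y = min(0.053, 0.448) = 0.053
¬(((z ∧ (z ⇒ (((z ⇒ y) ≡ y) ∧ ((x ∧ z) ⇒ z)))) ∧ z) ∧ y) = 1 − 0.053 = 0.947
¬¬(((z ∧ (z ⇒ (((z ⇒ y) ≡ y) ∧ ((x ∧ z) ⇒ z)))) ∧ z) ∧ y) = 1 − 0.947 = 0.053

0.053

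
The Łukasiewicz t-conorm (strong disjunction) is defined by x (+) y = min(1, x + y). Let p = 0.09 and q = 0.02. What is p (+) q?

p (+) q = min(1, 0.09 + 0.02) = min(1, 0.11) = 0.11
For comparison, the Gödel t-conorm max(x, y) would give 0.09.

0.11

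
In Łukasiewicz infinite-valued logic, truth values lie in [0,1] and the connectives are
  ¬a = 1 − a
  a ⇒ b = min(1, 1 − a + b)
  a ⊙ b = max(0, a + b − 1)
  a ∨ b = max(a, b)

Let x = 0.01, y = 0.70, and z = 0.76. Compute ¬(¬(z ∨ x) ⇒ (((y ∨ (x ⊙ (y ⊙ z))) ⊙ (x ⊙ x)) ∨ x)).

0.23

z ∨ x = max(0.76, 0.01) = 0.76
¬(z ∨ x) = 1 − 0.76 = 0.24
y ⊙ z = max(0, 0.70 + 0.76 − 1) = max(0, 0.46) = 0.46
x ⊙ (y ⊙ z) = max(0, 0.01 + 0.46 − 1) = max(0, -0.53) = 0.00
y ∨ (x ⊙ (y ⊙ z)) = max(0.70, 0.00) = 0.70
x ⊙ x = max(0, 0.01 + 0.01 − 1) = max(0, -0.98) = 0.00
(y ∨ (x ⊙ (y ⊙ z))) ⊙ (x ⊙ x) = max(0, 0.70 + 0.00 − 1) = max(0, -0.30) = 0.00
((y ∨ (x ⊙ (y ⊙ z))) ⊙ (x ⊙ x)) ∨ x = max(0.00, 0.01) = 0.01
¬(z ∨ x) ⇒ (((y ∨ (x ⊙ (y ⊙ z))) ⊙ (x ⊙ x)) ∨ x) = min(1, 1 − 0.24 + 0.01) = min(1, 0.77) = 0.77
¬(¬(z ∨ x) ⇒ (((y ∨ (x ⊙ (y ⊙ z))) ⊙ (x ⊙ x)) ∨ x)) = 1 − 0.77 = 0.23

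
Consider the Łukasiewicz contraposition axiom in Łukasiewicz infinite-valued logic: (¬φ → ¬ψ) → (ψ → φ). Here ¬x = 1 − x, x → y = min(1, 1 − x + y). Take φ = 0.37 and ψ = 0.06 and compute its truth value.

¬φ = 1 − 0.37 = 0.63
¬ψ = 1 − 0.06 = 0.94
¬φ → ¬ψ = min(1, 1 − 0.63 + 0.94) = min(1, 1.31) = 1.00
ψ → φ = min(1, 1 − 0.06 + 0.37) = min(1, 1.31) = 1.00
(¬φ → ¬ψ) → (ψ → φ) = min(1, 1 − 1.00 + 1.00) = min(1, 1.00) = 1.00
(As expected: an axiom of Ł∞, always 1.)

1.00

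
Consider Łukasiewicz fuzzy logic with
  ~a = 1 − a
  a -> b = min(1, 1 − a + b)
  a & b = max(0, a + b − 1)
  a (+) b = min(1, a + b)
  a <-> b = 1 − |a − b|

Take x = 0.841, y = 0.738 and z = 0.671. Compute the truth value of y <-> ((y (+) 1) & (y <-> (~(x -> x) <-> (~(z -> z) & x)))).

1.000

y (+) 1 = min(1, 0.738 + 1.000) = min(1, 1.738) = 1.000
x -> x = min(1, 1 − 0.841 + 0.841) = min(1, 1.000) = 1.000
~(x -> x) = 1 − 1.000 = 0.000
z -> z = min(1, 1 − 0.671 + 0.671) = min(1, 1.000) = 1.000
~(z -> z) = 1 − 1.000 = 0.000
~(z -> z) & x = max(0, 0.000 + 0.841 − 1) = max(0, -0.159) = 0.000
~(x -> x) <-> (~(z -> z) & x) = 1 − |0.000 − 0.000| = 1 − 0.000 = 1.000
y <-> (~(x -> x) <-> (~(z -> z) & x)) = 1 − |0.738 − 1.000| = 1 − 0.262 = 0.738
(y (+) 1) & (y <-> (~(x -> x) <-> (~(z -> z) & x))) = max(0, 1.000 + 0.738 − 1) = max(0, 0.738) = 0.738
y <-> ((y (+) 1) & (y <-> (~(x -> x) <-> (~(z -> z) & x)))) = 1 − |0.738 − 0.738| = 1 − 0.000 = 1.000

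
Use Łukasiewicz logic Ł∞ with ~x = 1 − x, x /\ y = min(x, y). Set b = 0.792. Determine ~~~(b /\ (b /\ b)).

b /\ b = min(0.792, 0.792) = 0.792
b /\ (b /\ b) = min(0.792, 0.792) = 0.792
~(b /\ (b /\ b)) = 1 − 0.792 = 0.208
~~(b /\ (b /\ b)) = 1 − 0.208 = 0.792
~~~(b /\ (b /\ b)) = 1 − 0.792 = 0.208

0.208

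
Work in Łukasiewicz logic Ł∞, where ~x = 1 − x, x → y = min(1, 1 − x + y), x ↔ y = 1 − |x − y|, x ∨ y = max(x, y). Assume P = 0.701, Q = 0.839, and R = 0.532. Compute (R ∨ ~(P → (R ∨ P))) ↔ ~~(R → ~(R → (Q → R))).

R ∨ P = max(0.532, 0.701) = 0.701
P → (R ∨ P) = min(1, 1 − 0.701 + 0.701) = min(1, 1.000) = 1.000
~(P → (R ∨ P)) = 1 − 1.000 = 0.000
R ∨ ~(P → (R ∨ P)) = max(0.532, 0.000) = 0.532
Q → R = min(1, 1 − 0.839 + 0.532) = min(1, 0.693) = 0.693
R → (Q → R) = min(1, 1 − 0.532 + 0.693) = min(1, 1.161) = 1.000
~(R → (Q → R)) = 1 − 1.000 = 0.000
R → ~(R → (Q → R)) = min(1, 1 − 0.532 + 0.000) = min(1, 0.468) = 0.468
~(R → ~(R → (Q → R))) = 1 − 0.468 = 0.532
~~(R → ~(R → (Q → R))) = 1 − 0.532 = 0.468
(R ∨ ~(P → (R ∨ P))) ↔ ~~(R → ~(R → (Q → R))) = 1 − |0.532 − 0.468| = 1 − 0.064 = 0.936

0.936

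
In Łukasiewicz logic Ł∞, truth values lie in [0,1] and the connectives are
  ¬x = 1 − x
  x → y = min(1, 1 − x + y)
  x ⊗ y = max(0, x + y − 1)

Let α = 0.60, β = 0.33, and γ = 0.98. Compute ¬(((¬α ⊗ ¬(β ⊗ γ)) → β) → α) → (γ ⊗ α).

¬α = 1 − 0.60 = 0.40
β ⊗ γ = max(0, 0.33 + 0.98 − 1) = max(0, 0.31) = 0.31
¬(β ⊗ γ) = 1 − 0.31 = 0.69
¬α ⊗ ¬(β ⊗ γ) = max(0, 0.40 + 0.69 − 1) = max(0, 0.09) = 0.09
(¬α ⊗ ¬(β ⊗ γ)) → β = min(1, 1 − 0.09 + 0.33) = min(1, 1.24) = 1.00
((¬α ⊗ ¬(β ⊗ γ)) → β) → α = min(1, 1 − 1.00 + 0.60) = min(1, 0.60) = 0.60
¬(((¬α ⊗ ¬(β ⊗ γ)) → β) → α) = 1 − 0.60 = 0.40
γ ⊗ α = max(0, 0.98 + 0.60 − 1) = max(0, 0.58) = 0.58
¬(((¬α ⊗ ¬(β ⊗ γ)) → β) → α) → (γ ⊗ α) = min(1, 1 − 0.40 + 0.58) = min(1, 1.18) = 1.00

1.00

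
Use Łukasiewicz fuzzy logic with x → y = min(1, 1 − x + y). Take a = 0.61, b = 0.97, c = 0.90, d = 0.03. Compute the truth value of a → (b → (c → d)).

c → d = min(1, 1 − 0.90 + 0.03) = min(1, 0.13) = 0.13
b → (c → d) = min(1, 1 − 0.97 + 0.13) = min(1, 0.16) = 0.16
a → (b → (c → d)) = min(1, 1 − 0.61 + 0.16) = min(1, 0.55) = 0.55

0.55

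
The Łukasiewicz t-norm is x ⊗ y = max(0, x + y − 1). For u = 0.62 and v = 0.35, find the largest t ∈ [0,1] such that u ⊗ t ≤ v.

The residuum of the Łukasiewicz t-norm gives the supremum: min(1, 1 − 0.62 + 0.35).
1 − 0.62 + 0.35 = 0.73, so t = min(1, 0.73) = 0.73.
Check: 0.62 ⊗ 0.73 = max(0, 0.35) = 0.35 ≤ 0.35.

0.73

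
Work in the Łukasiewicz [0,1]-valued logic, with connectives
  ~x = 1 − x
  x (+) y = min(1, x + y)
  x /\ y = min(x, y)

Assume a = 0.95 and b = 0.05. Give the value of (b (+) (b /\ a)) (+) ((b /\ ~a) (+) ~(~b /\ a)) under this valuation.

0.20

b /\ a = min(0.05, 0.95) = 0.05
b (+) (b /\ a) = min(1, 0.05 + 0.05) = min(1, 0.10) = 0.10
~a = 1 − 0.95 = 0.05
b /\ ~a = min(0.05, 0.05) = 0.05
~b = 1 − 0.05 = 0.95
~b /\ a = min(0.95, 0.95) = 0.95
~(~b /\ a) = 1 − 0.95 = 0.05
(b /\ ~a) (+) ~(~b /\ a) = min(1, 0.05 + 0.05) = min(1, 0.10) = 0.10
(b (+) (b /\ a)) (+) ((b /\ ~a) (+) ~(~b /\ a)) = min(1, 0.10 + 0.10) = min(1, 0.20) = 0.20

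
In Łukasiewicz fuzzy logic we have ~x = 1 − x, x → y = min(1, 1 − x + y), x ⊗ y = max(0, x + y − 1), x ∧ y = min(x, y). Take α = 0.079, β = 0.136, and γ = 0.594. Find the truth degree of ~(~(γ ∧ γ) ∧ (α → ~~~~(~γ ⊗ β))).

γ ∧ γ = min(0.594, 0.594) = 0.594
~(γ ∧ γ) = 1 − 0.594 = 0.406
~γ = 1 − 0.594 = 0.406
~γ ⊗ β = max(0, 0.406 + 0.136 − 1) = max(0, -0.458) = 0.000
~(~γ ⊗ β) = 1 − 0.000 = 1.000
~~(~γ ⊗ β) = 1 − 1.000 = 0.000
~~~(~γ ⊗ β) = 1 − 0.000 = 1.000
~~~~(~γ ⊗ β) = 1 − 1.000 = 0.000
α → ~~~~(~γ ⊗ β) = min(1, 1 − 0.079 + 0.000) = min(1, 0.921) = 0.921
~(γ ∧ γ) ∧ (α → ~~~~(~γ ⊗ β)) = min(0.406, 0.921) = 0.406
~(~(γ ∧ γ) ∧ (α → ~~~~(~γ ⊗ β))) = 1 − 0.406 = 0.594

0.594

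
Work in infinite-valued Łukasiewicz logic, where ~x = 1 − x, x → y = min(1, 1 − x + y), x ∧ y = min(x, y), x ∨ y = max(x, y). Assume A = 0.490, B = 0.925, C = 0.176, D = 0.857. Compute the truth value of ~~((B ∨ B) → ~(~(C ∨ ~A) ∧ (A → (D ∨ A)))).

B ∨ B = max(0.925, 0.925) = 0.925
~A = 1 − 0.490 = 0.510
C ∨ ~A = max(0.176, 0.510) = 0.510
~(C ∨ ~A) = 1 − 0.510 = 0.490
D ∨ A = max(0.857, 0.490) = 0.857
A → (D ∨ A) = min(1, 1 − 0.490 + 0.857) = min(1, 1.367) = 1.000
~(C ∨ ~A) ∧ (A → (D ∨ A)) = min(0.490, 1.000) = 0.490
~(~(C ∨ ~A) ∧ (A → (D ∨ A))) = 1 − 0.490 = 0.510
(B ∨ B) → ~(~(C ∨ ~A) ∧ (A → (D ∨ A))) = min(1, 1 − 0.925 + 0.510) = min(1, 0.585) = 0.585
~((B ∨ B) → ~(~(C ∨ ~A) ∧ (A → (D ∨ A)))) = 1 − 0.585 = 0.415
~~((B ∨ B) → ~(~(C ∨ ~A) ∧ (A → (D ∨ A)))) = 1 − 0.415 = 0.585

0.585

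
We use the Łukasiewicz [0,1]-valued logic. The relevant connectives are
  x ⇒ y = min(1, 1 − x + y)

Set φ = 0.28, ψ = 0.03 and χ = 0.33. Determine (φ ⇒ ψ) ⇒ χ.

0.58

φ ⇒ ψ = min(1, 1 − 0.28 + 0.03) = min(1, 0.75) = 0.75
(φ ⇒ ψ) ⇒ χ = min(1, 1 − 0.75 + 0.33) = min(1, 0.58) = 0.58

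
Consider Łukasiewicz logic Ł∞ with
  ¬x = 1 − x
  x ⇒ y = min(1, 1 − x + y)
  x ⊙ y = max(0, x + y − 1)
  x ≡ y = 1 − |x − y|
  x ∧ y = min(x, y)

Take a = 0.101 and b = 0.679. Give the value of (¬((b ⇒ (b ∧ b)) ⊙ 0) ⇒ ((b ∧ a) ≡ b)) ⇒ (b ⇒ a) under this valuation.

b ∧ b = min(0.679, 0.679) = 0.679
b ⇒ (b ∧ b) = min(1, 1 − 0.679 + 0.679) = min(1, 1.000) = 1.000
(b ⇒ (b ∧ b)) ⊙ 0 = max(0, 1.000 + 0.000 − 1) = max(0, 0.000) = 0.000
¬((b ⇒ (b ∧ b)) ⊙ 0) = 1 − 0.000 = 1.000
b ∧ a = min(0.679, 0.101) = 0.101
(b ∧ a) ≡ b = 1 − |0.101 − 0.679| = 1 − 0.578 = 0.422
¬((b ⇒ (b ∧ b)) ⊙ 0) ⇒ ((b ∧ a) ≡ b) = min(1, 1 − 1.000 + 0.422) = min(1, 0.422) = 0.422
b ⇒ a = min(1, 1 − 0.679 + 0.101) = min(1, 0.422) = 0.422
(¬((b ⇒ (b ∧ b)) ⊙ 0) ⇒ ((b ∧ a) ≡ b)) ⇒ (b ⇒ a) = min(1, 1 − 0.422 + 0.422) = min(1, 1.000) = 1.000

1.000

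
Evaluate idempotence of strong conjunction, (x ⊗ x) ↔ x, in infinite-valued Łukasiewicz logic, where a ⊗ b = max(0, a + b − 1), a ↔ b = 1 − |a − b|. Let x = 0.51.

0.51

x ⊗ x = max(0, 0.51 + 0.51 − 1) = max(0, 0.02) = 0.02
(x ⊗ x) ↔ x = 1 − |0.02 − 0.51| = 1 − 0.49 = 0.51
(The value 0.51 < 1 shows this instance is not satisfied; fails in Ł∞ since a ⊗ a = max(0, 2a−1) ≠ a in general.)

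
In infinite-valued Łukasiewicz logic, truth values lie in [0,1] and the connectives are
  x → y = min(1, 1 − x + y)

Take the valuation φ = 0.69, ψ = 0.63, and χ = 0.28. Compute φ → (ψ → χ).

0.96

ψ → χ = min(1, 1 − 0.63 + 0.28) = min(1, 0.65) = 0.65
φ → (ψ → χ) = min(1, 1 − 0.69 + 0.65) = min(1, 0.96) = 0.96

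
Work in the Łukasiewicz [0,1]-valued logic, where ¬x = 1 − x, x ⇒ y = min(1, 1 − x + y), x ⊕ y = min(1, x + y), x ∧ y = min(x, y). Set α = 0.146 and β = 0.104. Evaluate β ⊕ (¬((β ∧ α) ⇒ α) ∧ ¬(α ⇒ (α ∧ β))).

β ∧ α = min(0.104, 0.146) = 0.104
(β ∧ α) ⇒ α = min(1, 1 − 0.104 + 0.146) = min(1, 1.042) = 1.000
¬((β ∧ α) ⇒ α) = 1 − 1.000 = 0.000
α ∧ β = min(0.146, 0.104) = 0.104
α ⇒ (α ∧ β) = min(1, 1 − 0.146 + 0.104) = min(1, 0.958) = 0.958
¬(α ⇒ (α ∧ β)) = 1 − 0.958 = 0.042
¬((β ∧ α) ⇒ α) ∧ ¬(α ⇒ (α ∧ β)) = min(0.000, 0.042) = 0.000
β ⊕ (¬((β ∧ α) ⇒ α) ∧ ¬(α ⇒ (α ∧ β))) = min(1, 0.104 + 0.000) = min(1, 0.104) = 0.104

0.104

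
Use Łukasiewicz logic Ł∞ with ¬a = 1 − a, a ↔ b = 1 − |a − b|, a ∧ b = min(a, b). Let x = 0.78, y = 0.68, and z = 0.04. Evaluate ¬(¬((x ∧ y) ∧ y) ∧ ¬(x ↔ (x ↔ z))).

x ∧ y = min(0.78, 0.68) = 0.68
(x ∧ y) ∧ y = min(0.68, 0.68) = 0.68
¬((x ∧ y) ∧ y) = 1 − 0.68 = 0.32
x ↔ z = 1 − |0.78 − 0.04| = 1 − 0.74 = 0.26
x ↔ (x ↔ z) = 1 − |0.78 − 0.26| = 1 − 0.52 = 0.48
¬(x ↔ (x ↔ z)) = 1 − 0.48 = 0.52
¬((x ∧ y) ∧ y) ∧ ¬(x ↔ (x ↔ z)) = min(0.32, 0.52) = 0.32
¬(¬((x ∧ y) ∧ y) ∧ ¬(x ↔ (x ↔ z))) = 1 − 0.32 = 0.68

0.68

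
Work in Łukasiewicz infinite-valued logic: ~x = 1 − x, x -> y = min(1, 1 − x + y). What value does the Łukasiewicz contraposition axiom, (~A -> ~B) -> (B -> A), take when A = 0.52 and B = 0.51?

~A = 1 − 0.52 = 0.48
~B = 1 − 0.51 = 0.49
~A -> ~B = min(1, 1 − 0.48 + 0.49) = min(1, 1.01) = 1.00
B -> A = min(1, 1 − 0.51 + 0.52) = min(1, 1.01) = 1.00
(~A -> ~B) -> (B -> A) = min(1, 1 − 1.00 + 1.00) = min(1, 1.00) = 1.00
(As expected: an axiom of Ł∞, always 1.)

1.00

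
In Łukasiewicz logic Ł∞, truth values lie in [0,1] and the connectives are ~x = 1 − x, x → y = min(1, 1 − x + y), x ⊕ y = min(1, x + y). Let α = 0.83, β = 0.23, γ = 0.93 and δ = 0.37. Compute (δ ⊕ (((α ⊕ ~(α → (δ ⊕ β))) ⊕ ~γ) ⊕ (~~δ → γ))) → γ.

0.93

δ ⊕ β = min(1, 0.37 + 0.23) = min(1, 0.60) = 0.60
α → (δ ⊕ β) = min(1, 1 − 0.83 + 0.60) = min(1, 0.77) = 0.77
~(α → (δ ⊕ β)) = 1 − 0.77 = 0.23
α ⊕ ~(α → (δ ⊕ β)) = min(1, 0.83 + 0.23) = min(1, 1.06) = 1.00
~γ = 1 − 0.93 = 0.07
(α ⊕ ~(α → (δ ⊕ β))) ⊕ ~γ = min(1, 1.00 + 0.07) = min(1, 1.07) = 1.00
~δ = 1 − 0.37 = 0.63
~~δ = 1 − 0.63 = 0.37
~~δ → γ = min(1, 1 − 0.37 + 0.93) = min(1, 1.56) = 1.00
((α ⊕ ~(α → (δ ⊕ β))) ⊕ ~γ) ⊕ (~~δ → γ) = min(1, 1.00 + 1.00) = min(1, 2.00) = 1.00
δ ⊕ (((α ⊕ ~(α → (δ ⊕ β))) ⊕ ~γ) ⊕ (~~δ → γ)) = min(1, 0.37 + 1.00) = min(1, 1.37) = 1.00
(δ ⊕ (((α ⊕ ~(α → (δ ⊕ β))) ⊕ ~γ) ⊕ (~~δ → γ))) → γ = min(1, 1 − 1.00 + 0.93) = min(1, 0.93) = 0.93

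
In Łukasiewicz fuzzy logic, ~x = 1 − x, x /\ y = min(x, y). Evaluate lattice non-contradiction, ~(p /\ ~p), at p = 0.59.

0.59

~p = 1 − 0.59 = 0.41
p /\ ~p = min(0.59, 0.41) = 0.41
~(p /\ ~p) = 1 − 0.41 = 0.59
(The value 0.59 < 1 shows this instance is not satisfied; not a Ł∞-tautology — its value is 1 − min(a, 1−a).)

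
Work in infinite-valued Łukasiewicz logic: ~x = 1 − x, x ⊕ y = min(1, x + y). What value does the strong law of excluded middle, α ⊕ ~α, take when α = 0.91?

1.00

~α = 1 − 0.91 = 0.09
α ⊕ ~α = min(1, 0.91 + 0.09) = min(1, 1.00) = 1.00
(As expected: always 1 in Ł∞ since a ⊕ (1−a) = 1.)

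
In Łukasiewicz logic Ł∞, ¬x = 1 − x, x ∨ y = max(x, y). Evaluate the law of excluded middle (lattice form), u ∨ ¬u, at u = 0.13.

0.87

¬u = 1 − 0.13 = 0.87
u ∨ ¬u = max(0.13, 0.87) = 0.87
(The value 0.87 < 1 shows this instance is not satisfied; not a Ł∞-tautology — its value is max(a, 1−a).)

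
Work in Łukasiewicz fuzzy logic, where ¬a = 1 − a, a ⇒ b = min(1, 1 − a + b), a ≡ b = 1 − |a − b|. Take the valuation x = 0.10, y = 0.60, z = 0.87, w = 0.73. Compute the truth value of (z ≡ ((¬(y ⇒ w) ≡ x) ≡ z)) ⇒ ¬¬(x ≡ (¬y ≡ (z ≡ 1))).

0.67

y ⇒ w = min(1, 1 − 0.60 + 0.73) = min(1, 1.13) = 1.00
¬(y ⇒ w) = 1 − 1.00 = 0.00
¬(y ⇒ w) ≡ x = 1 − |0.00 − 0.10| = 1 − 0.10 = 0.90
(¬(y ⇒ w) ≡ x) ≡ z = 1 − |0.90 − 0.87| = 1 − 0.03 = 0.97
z ≡ ((¬(y ⇒ w) ≡ x) ≡ z) = 1 − |0.87 − 0.97| = 1 − 0.10 = 0.90
¬y = 1 − 0.60 = 0.40
z ≡ 1 = 1 − |0.87 − 1.00| = 1 − 0.13 = 0.87
¬y ≡ (z ≡ 1) = 1 − |0.40 − 0.87| = 1 − 0.47 = 0.53
x ≡ (¬y ≡ (z ≡ 1)) = 1 − |0.10 − 0.53| = 1 − 0.43 = 0.57
¬(x ≡ (¬y ≡ (z ≡ 1))) = 1 − 0.57 = 0.43
¬¬(x ≡ (¬y ≡ (z ≡ 1))) = 1 − 0.43 = 0.57
(z ≡ ((¬(y ⇒ w) ≡ x) ≡ z)) ⇒ ¬¬(x ≡ (¬y ≡ (z ≡ 1))) = min(1, 1 − 0.90 + 0.57) = min(1, 0.67) = 0.67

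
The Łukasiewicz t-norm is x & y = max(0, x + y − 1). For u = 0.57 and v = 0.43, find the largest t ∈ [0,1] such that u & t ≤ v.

0.86

The residuum of the Łukasiewicz t-norm gives the supremum: min(1, 1 − 0.57 + 0.43).
1 − 0.57 + 0.43 = 0.86, so t = min(1, 0.86) = 0.86.
Check: 0.57 & 0.86 = max(0, 0.43) = 0.43 ≤ 0.43.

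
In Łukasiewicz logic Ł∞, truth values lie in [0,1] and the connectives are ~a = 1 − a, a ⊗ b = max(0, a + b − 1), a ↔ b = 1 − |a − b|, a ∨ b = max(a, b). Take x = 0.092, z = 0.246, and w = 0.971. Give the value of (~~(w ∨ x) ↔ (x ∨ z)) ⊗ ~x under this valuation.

0.183

w ∨ x = max(0.971, 0.092) = 0.971
~(w ∨ x) = 1 − 0.971 = 0.029
~~(w ∨ x) = 1 − 0.029 = 0.971
x ∨ z = max(0.092, 0.246) = 0.246
~~(w ∨ x) ↔ (x ∨ z) = 1 − |0.971 − 0.246| = 1 − 0.725 = 0.275
~x = 1 − 0.092 = 0.908
(~~(w ∨ x) ↔ (x ∨ z)) ⊗ ~x = max(0, 0.275 + 0.908 − 1) = max(0, 0.183) = 0.183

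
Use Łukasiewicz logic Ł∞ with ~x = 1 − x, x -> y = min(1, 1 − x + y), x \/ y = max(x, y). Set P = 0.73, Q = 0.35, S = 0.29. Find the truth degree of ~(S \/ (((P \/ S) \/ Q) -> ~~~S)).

0.02

P \/ S = max(0.73, 0.29) = 0.73
(P \/ S) \/ Q = max(0.73, 0.35) = 0.73
~S = 1 − 0.29 = 0.71
~~S = 1 − 0.71 = 0.29
~~~S = 1 − 0.29 = 0.71
((P \/ S) \/ Q) -> ~~~S = min(1, 1 − 0.73 + 0.71) = min(1, 0.98) = 0.98
S \/ (((P \/ S) \/ Q) -> ~~~S) = max(0.29, 0.98) = 0.98
~(S \/ (((P \/ S) \/ Q) -> ~~~S)) = 1 − 0.98 = 0.02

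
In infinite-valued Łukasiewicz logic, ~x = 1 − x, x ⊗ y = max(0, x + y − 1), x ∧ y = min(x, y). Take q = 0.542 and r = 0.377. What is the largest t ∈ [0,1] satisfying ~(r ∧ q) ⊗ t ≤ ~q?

r ∧ q = min(0.377, 0.542) = 0.377
~(r ∧ q) = 1 − 0.377 = 0.623
So the left factor is ~(r ∧ q) = 0.623.
~q = 1 − 0.542 = 0.458
So the right-hand bound is ~q = 0.458.
The residuum of the Łukasiewicz t-norm gives the supremum: min(1, 1 − 0.623 + 0.458).
1 − 0.623 + 0.458 = 0.835, so t = min(1, 0.835) = 0.835.
Check: 0.623 ⊗ 0.835 = max(0, 0.458) = 0.458 ≤ 0.458.

0.835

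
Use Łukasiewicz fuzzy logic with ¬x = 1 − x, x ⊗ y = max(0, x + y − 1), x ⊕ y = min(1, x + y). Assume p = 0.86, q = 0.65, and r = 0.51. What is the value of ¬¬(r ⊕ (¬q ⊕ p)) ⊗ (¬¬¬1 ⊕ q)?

0.65

¬q = 1 − 0.65 = 0.35
¬q ⊕ p = min(1, 0.35 + 0.86) = min(1, 1.21) = 1.00
r ⊕ (¬q ⊕ p) = min(1, 0.51 + 1.00) = min(1, 1.51) = 1.00
¬(r ⊕ (¬q ⊕ p)) = 1 − 1.00 = 0.00
¬¬(r ⊕ (¬q ⊕ p)) = 1 − 0.00 = 1.00
¬1 = 1 − 1.00 = 0.00
¬¬1 = 1 − 0.00 = 1.00
¬¬¬1 = 1 − 1.00 = 0.00
¬¬¬1 ⊕ q = min(1, 0.00 + 0.65) = min(1, 0.65) = 0.65
¬¬(r ⊕ (¬q ⊕ p)) ⊗ (¬¬¬1 ⊕ q) = max(0, 1.00 + 0.65 − 1) = max(0, 0.65) = 0.65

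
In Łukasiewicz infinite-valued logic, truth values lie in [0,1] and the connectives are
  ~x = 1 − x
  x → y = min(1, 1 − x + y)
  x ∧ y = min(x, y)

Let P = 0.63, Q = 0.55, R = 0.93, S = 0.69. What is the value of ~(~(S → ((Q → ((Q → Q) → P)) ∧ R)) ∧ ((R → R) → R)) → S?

Q → Q = min(1, 1 − 0.55 + 0.55) = min(1, 1.00) = 1.00
(Q → Q) → P = min(1, 1 − 1.00 + 0.63) = min(1, 0.63) = 0.63
Q → ((Q → Q) → P) = min(1, 1 − 0.55 + 0.63) = min(1, 1.08) = 1.00
(Q → ((Q → Q) → P)) ∧ R = min(1.00, 0.93) = 0.93
S → ((Q → ((Q → Q) → P)) ∧ R) = min(1, 1 − 0.69 + 0.93) = min(1, 1.24) = 1.00
~(S → ((Q → ((Q → Q) → P)) ∧ R)) = 1 − 1.00 = 0.00
R → R = min(1, 1 − 0.93 + 0.93) = min(1, 1.00) = 1.00
(R → R) → R = min(1, 1 − 1.00 + 0.93) = min(1, 0.93) = 0.93
~(S → ((Q → ((Q → Q) → P)) ∧ R)) ∧ ((R → R) → R) = min(0.00, 0.93) = 0.00
~(~(S → ((Q → ((Q → Q) → P)) ∧ R)) ∧ ((R → R) → R)) = 1 − 0.00 = 1.00
~(~(S → ((Q → ((Q → Q) → P)) ∧ R)) ∧ ((R → R) → R)) → S = min(1, 1 − 1.00 + 0.69) = min(1, 0.69) = 0.69

0.69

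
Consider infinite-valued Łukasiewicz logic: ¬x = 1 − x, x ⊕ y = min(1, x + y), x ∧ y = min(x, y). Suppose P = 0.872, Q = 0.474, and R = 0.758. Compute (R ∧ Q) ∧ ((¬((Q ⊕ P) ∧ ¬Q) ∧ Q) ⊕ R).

0.474

R ∧ Q = min(0.758, 0.474) = 0.474
Q ⊕ P = min(1, 0.474 + 0.872) = min(1, 1.346) = 1.000
¬Q = 1 − 0.474 = 0.526
(Q ⊕ P) ∧ ¬Q = min(1.000, 0.526) = 0.526
¬((Q ⊕ P) ∧ ¬Q) = 1 − 0.526 = 0.474
¬((Q ⊕ P) ∧ ¬Q) ∧ Q = min(0.474, 0.474) = 0.474
(¬((Q ⊕ P) ∧ ¬Q) ∧ Q) ⊕ R = min(1, 0.474 + 0.758) = min(1, 1.232) = 1.000
(R ∧ Q) ∧ ((¬((Q ⊕ P) ∧ ¬Q) ∧ Q) ⊕ R) = min(0.474, 1.000) = 0.474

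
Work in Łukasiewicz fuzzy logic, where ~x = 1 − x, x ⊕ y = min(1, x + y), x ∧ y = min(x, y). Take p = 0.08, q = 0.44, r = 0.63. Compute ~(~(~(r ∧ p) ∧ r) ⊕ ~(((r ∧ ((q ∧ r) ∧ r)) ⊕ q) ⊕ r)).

0.63

r ∧ p = min(0.63, 0.08) = 0.08
~(r ∧ p) = 1 − 0.08 = 0.92
~(r ∧ p) ∧ r = min(0.92, 0.63) = 0.63
~(~(r ∧ p) ∧ r) = 1 − 0.63 = 0.37
q ∧ r = min(0.44, 0.63) = 0.44
(q ∧ r) ∧ r = min(0.44, 0.63) = 0.44
r ∧ ((q ∧ r) ∧ r) = min(0.63, 0.44) = 0.44
(r ∧ ((q ∧ r) ∧ r)) ⊕ q = min(1, 0.44 + 0.44) = min(1, 0.88) = 0.88
((r ∧ ((q ∧ r) ∧ r)) ⊕ q) ⊕ r = min(1, 0.88 + 0.63) = min(1, 1.51) = 1.00
~(((r ∧ ((q ∧ r) ∧ r)) ⊕ q) ⊕ r) = 1 − 1.00 = 0.00
~(~(r ∧ p) ∧ r) ⊕ ~(((r ∧ ((q ∧ r) ∧ r)) ⊕ q) ⊕ r) = min(1, 0.37 + 0.00) = min(1, 0.37) = 0.37
~(~(~(r ∧ p) ∧ r) ⊕ ~(((r ∧ ((q ∧ r) ∧ r)) ⊕ q) ⊕ r)) = 1 − 0.37 = 0.63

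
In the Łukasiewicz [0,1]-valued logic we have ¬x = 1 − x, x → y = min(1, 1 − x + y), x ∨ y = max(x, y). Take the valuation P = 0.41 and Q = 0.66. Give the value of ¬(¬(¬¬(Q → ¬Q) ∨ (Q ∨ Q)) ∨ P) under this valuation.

0.59

¬Q = 1 − 0.66 = 0.34
Q → ¬Q = min(1, 1 − 0.66 + 0.34) = min(1, 0.68) = 0.68
¬(Q → ¬Q) = 1 − 0.68 = 0.32
¬¬(Q → ¬Q) = 1 − 0.32 = 0.68
Q ∨ Q = max(0.66, 0.66) = 0.66
¬¬(Q → ¬Q) ∨ (Q ∨ Q) = max(0.68, 0.66) = 0.68
¬(¬¬(Q → ¬Q) ∨ (Q ∨ Q)) = 1 − 0.68 = 0.32
¬(¬¬(Q → ¬Q) ∨ (Q ∨ Q)) ∨ P = max(0.32, 0.41) = 0.41
¬(¬(¬¬(Q → ¬Q) ∨ (Q ∨ Q)) ∨ P) = 1 − 0.41 = 0.59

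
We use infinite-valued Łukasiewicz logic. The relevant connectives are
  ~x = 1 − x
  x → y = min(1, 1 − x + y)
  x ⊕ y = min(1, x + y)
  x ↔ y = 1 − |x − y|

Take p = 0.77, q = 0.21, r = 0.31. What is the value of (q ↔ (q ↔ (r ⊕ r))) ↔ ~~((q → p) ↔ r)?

r ⊕ r = min(1, 0.31 + 0.31) = min(1, 0.62) = 0.62
q ↔ (r ⊕ r) = 1 − |0.21 − 0.62| = 1 − 0.41 = 0.59
q ↔ (q ↔ (r ⊕ r)) = 1 − |0.21 − 0.59| = 1 − 0.38 = 0.62
q → p = min(1, 1 − 0.21 + 0.77) = min(1, 1.56) = 1.00
(q → p) ↔ r = 1 − |1.00 − 0.31| = 1 − 0.69 = 0.31
~((q → p) ↔ r) = 1 − 0.31 = 0.69
~~((q → p) ↔ r) = 1 − 0.69 = 0.31
(q ↔ (q ↔ (r ⊕ r))) ↔ ~~((q → p) ↔ r) = 1 − |0.62 − 0.31| = 1 − 0.31 = 0.69

0.69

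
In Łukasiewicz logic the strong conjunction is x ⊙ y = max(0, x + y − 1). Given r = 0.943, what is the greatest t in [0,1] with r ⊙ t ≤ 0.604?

0.661

The residuum of the Łukasiewicz t-norm gives the supremum: min(1, 1 − 0.943 + 0.604).
1 − 0.943 + 0.604 = 0.661, so t = min(1, 0.661) = 0.661.
Check: 0.943 ⊙ 0.661 = max(0, 0.604) = 0.604 ≤ 0.604.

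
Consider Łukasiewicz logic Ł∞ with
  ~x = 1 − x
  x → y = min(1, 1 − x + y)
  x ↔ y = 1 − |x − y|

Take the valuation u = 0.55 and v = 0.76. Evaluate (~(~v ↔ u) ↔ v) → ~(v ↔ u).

0.66

~v = 1 − 0.76 = 0.24
~v ↔ u = 1 − |0.24 − 0.55| = 1 − 0.31 = 0.69
~(~v ↔ u) = 1 − 0.69 = 0.31
~(~v ↔ u) ↔ v = 1 − |0.31 − 0.76| = 1 − 0.45 = 0.55
v ↔ u = 1 − |0.76 − 0.55| = 1 − 0.21 = 0.79
~(v ↔ u) = 1 − 0.79 = 0.21
(~(~v ↔ u) ↔ v) → ~(v ↔ u) = min(1, 1 − 0.55 + 0.21) = min(1, 0.66) = 0.66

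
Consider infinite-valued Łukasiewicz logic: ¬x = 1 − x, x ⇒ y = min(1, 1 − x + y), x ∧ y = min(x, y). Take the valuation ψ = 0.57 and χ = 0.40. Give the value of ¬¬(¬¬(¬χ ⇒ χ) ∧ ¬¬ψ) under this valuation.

¬χ = 1 − 0.40 = 0.60
¬χ ⇒ χ = min(1, 1 − 0.60 + 0.40) = min(1, 0.80) = 0.80
¬(¬χ ⇒ χ) = 1 − 0.80 = 0.20
¬¬(¬χ ⇒ χ) = 1 − 0.20 = 0.80
¬ψ = 1 − 0.57 = 0.43
¬¬ψ = 1 − 0.43 = 0.57
¬¬(¬χ ⇒ χ) ∧ ¬¬ψ = min(0.80, 0.57) = 0.57
¬(¬¬(¬χ ⇒ χ) ∧ ¬¬ψ) = 1 − 0.57 = 0.43
¬¬(¬¬(¬χ ⇒ χ) ∧ ¬¬ψ) = 1 − 0.43 = 0.57

0.57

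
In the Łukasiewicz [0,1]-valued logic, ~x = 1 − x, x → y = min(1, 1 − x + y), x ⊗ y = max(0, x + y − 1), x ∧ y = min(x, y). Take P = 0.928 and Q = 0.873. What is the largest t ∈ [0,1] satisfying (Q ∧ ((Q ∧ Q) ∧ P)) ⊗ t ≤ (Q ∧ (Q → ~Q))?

Q ∧ Q = min(0.873, 0.873) = 0.873
(Q ∧ Q) ∧ P = min(0.873, 0.928) = 0.873
Q ∧ ((Q ∧ Q) ∧ P) = min(0.873, 0.873) = 0.873
So the left factor is Q ∧ ((Q ∧ Q) ∧ P) = 0.873.
~Q = 1 − 0.873 = 0.127
Q → ~Q = min(1, 1 − 0.873 + 0.127) = min(1, 0.254) = 0.254
Q ∧ (Q → ~Q) = min(0.873, 0.254) = 0.254
So the right-hand bound is Q ∧ (Q → ~Q) = 0.254.
The residuum of the Łukasiewicz t-norm gives the supremum: min(1, 1 − 0.873 + 0.254).
1 − 0.873 + 0.254 = 0.381, so t = min(1, 0.381) = 0.381.
Check: 0.873 ⊗ 0.381 = max(0, 0.254) = 0.254 ≤ 0.254.

0.381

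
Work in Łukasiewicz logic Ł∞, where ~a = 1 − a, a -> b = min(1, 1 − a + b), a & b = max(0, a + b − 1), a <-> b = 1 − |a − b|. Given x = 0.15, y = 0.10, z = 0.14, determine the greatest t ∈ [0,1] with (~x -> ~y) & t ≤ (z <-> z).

1.00

~x = 1 − 0.15 = 0.85
~y = 1 − 0.10 = 0.90
~x -> ~y = min(1, 1 − 0.85 + 0.90) = min(1, 1.05) = 1.00
So the left factor is ~x -> ~y = 1.00.
z <-> z = 1 − |0.14 − 0.14| = 1 − 0.00 = 1.00
So the right-hand bound is z <-> z = 1.00.
The residuum of the Łukasiewicz t-norm gives the supremum: min(1, 1 − 1.00 + 1.00).
1 − 1.00 + 1.00 = 1.00, so t = min(1, 1.00) = 1.00.
Check: 1.00 & 1.00 = max(0, 1.00) = 1.00 ≤ 1.00.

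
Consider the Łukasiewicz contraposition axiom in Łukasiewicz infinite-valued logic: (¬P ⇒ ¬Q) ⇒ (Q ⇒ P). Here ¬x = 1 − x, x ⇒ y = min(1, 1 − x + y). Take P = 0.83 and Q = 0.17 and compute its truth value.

¬P = 1 − 0.83 = 0.17
¬Q = 1 − 0.17 = 0.83
¬P ⇒ ¬Q = min(1, 1 − 0.17 + 0.83) = min(1, 1.66) = 1.00
Q ⇒ P = min(1, 1 − 0.17 + 0.83) = min(1, 1.66) = 1.00
(¬P ⇒ ¬Q) ⇒ (Q ⇒ P) = min(1, 1 − 1.00 + 1.00) = min(1, 1.00) = 1.00
(As expected: an axiom of Ł∞, always 1.)

1.00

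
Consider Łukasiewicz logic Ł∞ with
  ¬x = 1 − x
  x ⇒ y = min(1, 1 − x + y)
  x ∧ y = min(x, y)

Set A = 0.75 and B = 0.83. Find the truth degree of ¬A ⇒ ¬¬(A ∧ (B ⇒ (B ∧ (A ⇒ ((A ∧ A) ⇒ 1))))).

1.00

¬A = 1 − 0.75 = 0.25
A ∧ A = min(0.75, 0.75) = 0.75
(A ∧ A) ⇒ 1 = min(1, 1 − 0.75 + 1.00) = min(1, 1.25) = 1.00
A ⇒ ((A ∧ A) ⇒ 1) = min(1, 1 − 0.75 + 1.00) = min(1, 1.25) = 1.00
B ∧ (A ⇒ ((A ∧ A) ⇒ 1)) = min(0.83, 1.00) = 0.83
B ⇒ (B ∧ (A ⇒ ((A ∧ A) ⇒ 1))) = min(1, 1 − 0.83 + 0.83) = min(1, 1.00) = 1.00
A ∧ (B ⇒ (B ∧ (A ⇒ ((A ∧ A) ⇒ 1)))) = min(0.75, 1.00) = 0.75
¬(A ∧ (B ⇒ (B ∧ (A ⇒ ((A ∧ A) ⇒ 1))))) = 1 − 0.75 = 0.25
¬¬(A ∧ (B ⇒ (B ∧ (A ⇒ ((A ∧ A) ⇒ 1))))) = 1 − 0.25 = 0.75
¬A ⇒ ¬¬(A ∧ (B ⇒ (B ∧ (A ⇒ ((A ∧ A) ⇒ 1))))) = min(1, 1 − 0.25 + 0.75) = min(1, 1.50) = 1.00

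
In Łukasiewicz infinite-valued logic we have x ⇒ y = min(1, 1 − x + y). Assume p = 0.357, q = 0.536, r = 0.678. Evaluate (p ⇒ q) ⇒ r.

p ⇒ q = min(1, 1 − 0.357 + 0.536) = min(1, 1.179) = 1.000
(p ⇒ q) ⇒ r = min(1, 1 − 1.000 + 0.678) = min(1, 0.678) = 0.678

0.678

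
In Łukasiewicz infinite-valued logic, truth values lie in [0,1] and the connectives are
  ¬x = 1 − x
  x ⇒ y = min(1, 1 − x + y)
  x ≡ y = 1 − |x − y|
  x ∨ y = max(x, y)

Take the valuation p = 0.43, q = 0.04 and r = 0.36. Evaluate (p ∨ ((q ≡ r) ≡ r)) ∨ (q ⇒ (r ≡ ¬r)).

q ≡ r = 1 − |0.04 − 0.36| = 1 − 0.32 = 0.68
(q ≡ r) ≡ r = 1 − |0.68 − 0.36| = 1 − 0.32 = 0.68
p ∨ ((q ≡ r) ≡ r) = max(0.43, 0.68) = 0.68
¬r = 1 − 0.36 = 0.64
r ≡ ¬r = 1 − |0.36 − 0.64| = 1 − 0.28 = 0.72
q ⇒ (r ≡ ¬r) = min(1, 1 − 0.04 + 0.72) = min(1, 1.68) = 1.00
(p ∨ ((q ≡ r) ≡ r)) ∨ (q ⇒ (r ≡ ¬r)) = max(0.68, 1.00) = 1.00

1.00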